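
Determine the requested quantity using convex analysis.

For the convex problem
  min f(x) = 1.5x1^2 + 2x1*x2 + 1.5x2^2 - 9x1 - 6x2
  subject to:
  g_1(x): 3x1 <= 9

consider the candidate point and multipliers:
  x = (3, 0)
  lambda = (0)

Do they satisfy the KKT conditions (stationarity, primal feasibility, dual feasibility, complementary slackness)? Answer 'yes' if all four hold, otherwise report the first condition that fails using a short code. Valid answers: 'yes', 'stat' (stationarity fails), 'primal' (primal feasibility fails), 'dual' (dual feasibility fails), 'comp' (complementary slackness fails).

Gradient of f: grad f(x) = Q x + c = (0, 0)
Constraint values g_i(x) = a_i^T x - b_i:
  g_1((3, 0)) = 0
Stationarity residual: grad f(x) + sum_i lambda_i a_i = (0, 0)
  -> stationarity OK
Primal feasibility (all g_i <= 0): OK
Dual feasibility (all lambda_i >= 0): OK
Complementary slackness (lambda_i * g_i(x) = 0 for all i): OK

Verdict: yes, KKT holds.

yes


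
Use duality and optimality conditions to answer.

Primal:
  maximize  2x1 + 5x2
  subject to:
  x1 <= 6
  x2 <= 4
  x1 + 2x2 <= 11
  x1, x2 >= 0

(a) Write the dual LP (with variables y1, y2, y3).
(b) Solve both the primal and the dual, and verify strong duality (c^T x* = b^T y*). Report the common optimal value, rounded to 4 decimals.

The standard primal-dual pair for 'max c^T x s.t. A x <= b, x >= 0' is:
  Dual:  min b^T y  s.t.  A^T y >= c,  y >= 0.

So the dual LP is:
  minimize  6y1 + 4y2 + 11y3
  subject to:
    y1 + y3 >= 2
    y2 + 2y3 >= 5
    y1, y2, y3 >= 0

Solving the primal: x* = (3, 4).
  primal value c^T x* = 26.
Solving the dual: y* = (0, 1, 2).
  dual value b^T y* = 26.
Strong duality: c^T x* = b^T y*. Confirmed.

26


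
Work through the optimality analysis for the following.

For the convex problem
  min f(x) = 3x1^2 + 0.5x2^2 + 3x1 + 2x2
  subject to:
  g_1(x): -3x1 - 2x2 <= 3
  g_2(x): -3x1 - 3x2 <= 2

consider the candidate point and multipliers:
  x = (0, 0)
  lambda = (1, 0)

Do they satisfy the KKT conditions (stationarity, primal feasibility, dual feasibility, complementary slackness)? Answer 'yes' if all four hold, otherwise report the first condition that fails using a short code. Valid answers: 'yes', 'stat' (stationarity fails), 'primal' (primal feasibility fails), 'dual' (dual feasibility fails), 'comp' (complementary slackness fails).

Gradient of f: grad f(x) = Q x + c = (3, 2)
Constraint values g_i(x) = a_i^T x - b_i:
  g_1((0, 0)) = -3
  g_2((0, 0)) = -2
Stationarity residual: grad f(x) + sum_i lambda_i a_i = (0, 0)
  -> stationarity OK
Primal feasibility (all g_i <= 0): OK
Dual feasibility (all lambda_i >= 0): OK
Complementary slackness (lambda_i * g_i(x) = 0 for all i): FAILS

Verdict: the first failing condition is complementary_slackness -> comp.

comp


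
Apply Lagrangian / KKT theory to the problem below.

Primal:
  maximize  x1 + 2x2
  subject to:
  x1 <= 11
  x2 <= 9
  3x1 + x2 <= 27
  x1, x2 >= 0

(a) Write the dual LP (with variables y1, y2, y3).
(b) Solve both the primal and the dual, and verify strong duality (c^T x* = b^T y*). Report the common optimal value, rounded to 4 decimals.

The standard primal-dual pair for 'max c^T x s.t. A x <= b, x >= 0' is:
  Dual:  min b^T y  s.t.  A^T y >= c,  y >= 0.

So the dual LP is:
  minimize  11y1 + 9y2 + 27y3
  subject to:
    y1 + 3y3 >= 1
    y2 + y3 >= 2
    y1, y2, y3 >= 0

Solving the primal: x* = (6, 9).
  primal value c^T x* = 24.
Solving the dual: y* = (0, 1.6667, 0.3333).
  dual value b^T y* = 24.
Strong duality: c^T x* = b^T y*. Confirmed.

24


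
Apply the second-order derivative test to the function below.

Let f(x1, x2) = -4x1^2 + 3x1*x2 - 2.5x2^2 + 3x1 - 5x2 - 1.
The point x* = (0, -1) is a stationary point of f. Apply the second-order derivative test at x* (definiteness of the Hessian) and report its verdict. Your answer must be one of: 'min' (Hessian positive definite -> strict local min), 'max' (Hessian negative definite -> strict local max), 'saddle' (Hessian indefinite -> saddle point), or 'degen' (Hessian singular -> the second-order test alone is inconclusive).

Compute the Hessian H = grad^2 f:
  H = [[-8, 3], [3, -5]]
Verify stationarity: grad f(x*) = H x* + g = (0, 0).
Eigenvalues of H: -9.8541, -3.1459.
Both eigenvalues < 0, so H is negative definite -> x* is a strict local max.

max


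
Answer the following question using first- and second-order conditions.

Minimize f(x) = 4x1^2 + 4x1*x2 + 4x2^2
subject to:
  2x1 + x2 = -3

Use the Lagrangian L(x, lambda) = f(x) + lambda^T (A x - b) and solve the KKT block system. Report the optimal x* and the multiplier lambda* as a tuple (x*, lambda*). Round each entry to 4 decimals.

Form the Lagrangian:
  L(x, lambda) = (1/2) x^T Q x + c^T x + lambda^T (A x - b)
Stationarity (grad_x L = 0): Q x + c + A^T lambda = 0.
Primal feasibility: A x = b.

This gives the KKT block system:
  [ Q   A^T ] [ x     ]   [-c ]
  [ A    0  ] [ lambda ] = [ b ]

Solving the linear system:
  x*      = (-1.5, 0)
  lambda* = (6)
  f(x*)   = 9

x* = (-1.5, 0), lambda* = (6)


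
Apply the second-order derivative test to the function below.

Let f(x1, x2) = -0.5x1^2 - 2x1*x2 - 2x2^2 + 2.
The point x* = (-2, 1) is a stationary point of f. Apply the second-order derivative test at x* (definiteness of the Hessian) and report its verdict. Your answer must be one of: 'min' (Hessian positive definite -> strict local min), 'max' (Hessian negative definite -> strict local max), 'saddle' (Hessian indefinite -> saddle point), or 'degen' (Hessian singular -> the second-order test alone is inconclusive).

Compute the Hessian H = grad^2 f:
  H = [[-1, -2], [-2, -4]]
Verify stationarity: grad f(x*) = H x* + g = (0, 0).
Eigenvalues of H: -5, 0.
H has a zero eigenvalue (singular; negative semidefinite but not definite), so H is neither positive definite, negative definite, nor indefinite. The second-order test alone is inconclusive -> degen.
(Indeed, f is constant along the null direction of H through x*, so x* is not a strict local extremum.)

degen


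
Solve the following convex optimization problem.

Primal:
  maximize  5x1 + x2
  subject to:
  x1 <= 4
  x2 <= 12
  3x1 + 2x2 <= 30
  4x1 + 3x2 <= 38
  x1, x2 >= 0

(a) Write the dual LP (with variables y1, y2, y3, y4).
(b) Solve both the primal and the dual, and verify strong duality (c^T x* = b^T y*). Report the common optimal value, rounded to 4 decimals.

The standard primal-dual pair for 'max c^T x s.t. A x <= b, x >= 0' is:
  Dual:  min b^T y  s.t.  A^T y >= c,  y >= 0.

So the dual LP is:
  minimize  4y1 + 12y2 + 30y3 + 38y4
  subject to:
    y1 + 3y3 + 4y4 >= 5
    y2 + 2y3 + 3y4 >= 1
    y1, y2, y3, y4 >= 0

Solving the primal: x* = (4, 7.3333).
  primal value c^T x* = 27.3333.
Solving the dual: y* = (3.6667, 0, 0, 0.3333).
  dual value b^T y* = 27.3333.
Strong duality: c^T x* = b^T y*. Confirmed.

27.3333


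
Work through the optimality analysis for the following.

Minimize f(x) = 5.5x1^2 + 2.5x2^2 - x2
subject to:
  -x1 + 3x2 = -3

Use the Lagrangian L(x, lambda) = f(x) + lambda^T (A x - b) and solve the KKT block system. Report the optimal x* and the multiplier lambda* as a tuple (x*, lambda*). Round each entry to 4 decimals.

Form the Lagrangian:
  L(x, lambda) = (1/2) x^T Q x + c^T x + lambda^T (A x - b)
Stationarity (grad_x L = 0): Q x + c + A^T lambda = 0.
Primal feasibility: A x = b.

This gives the KKT block system:
  [ Q   A^T ] [ x     ]   [-c ]
  [ A    0  ] [ lambda ] = [ b ]

Solving the linear system:
  x*      = (0.1731, -0.9423)
  lambda* = (1.9038)
  f(x*)   = 3.3269

x* = (0.1731, -0.9423), lambda* = (1.9038)


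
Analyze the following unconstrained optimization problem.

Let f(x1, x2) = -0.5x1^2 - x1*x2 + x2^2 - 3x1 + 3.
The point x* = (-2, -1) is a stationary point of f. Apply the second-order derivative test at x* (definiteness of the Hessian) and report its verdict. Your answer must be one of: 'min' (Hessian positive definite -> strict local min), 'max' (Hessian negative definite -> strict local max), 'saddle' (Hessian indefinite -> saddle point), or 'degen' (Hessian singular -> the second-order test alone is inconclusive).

Compute the Hessian H = grad^2 f:
  H = [[-1, -1], [-1, 2]]
Verify stationarity: grad f(x*) = H x* + g = (0, 0).
Eigenvalues of H: -1.3028, 2.3028.
Eigenvalues have mixed signs, so H is indefinite -> x* is a saddle point.

saddle


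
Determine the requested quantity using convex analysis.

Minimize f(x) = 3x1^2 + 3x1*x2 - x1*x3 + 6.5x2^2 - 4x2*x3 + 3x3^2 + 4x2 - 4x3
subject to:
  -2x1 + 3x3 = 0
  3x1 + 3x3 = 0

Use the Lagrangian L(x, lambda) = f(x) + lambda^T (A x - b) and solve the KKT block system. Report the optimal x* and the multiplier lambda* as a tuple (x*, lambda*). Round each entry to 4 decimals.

Form the Lagrangian:
  L(x, lambda) = (1/2) x^T Q x + c^T x + lambda^T (A x - b)
Stationarity (grad_x L = 0): Q x + c + A^T lambda = 0.
Primal feasibility: A x = b.

This gives the KKT block system:
  [ Q   A^T ] [ x     ]   [-c ]
  [ A    0  ] [ lambda ] = [ b ]

Solving the linear system:
  x*      = (0, -0.3077, 0)
  lambda* = (0.3692, 0.5538)
  f(x*)   = -0.6154

x* = (0, -0.3077, 0), lambda* = (0.3692, 0.5538)


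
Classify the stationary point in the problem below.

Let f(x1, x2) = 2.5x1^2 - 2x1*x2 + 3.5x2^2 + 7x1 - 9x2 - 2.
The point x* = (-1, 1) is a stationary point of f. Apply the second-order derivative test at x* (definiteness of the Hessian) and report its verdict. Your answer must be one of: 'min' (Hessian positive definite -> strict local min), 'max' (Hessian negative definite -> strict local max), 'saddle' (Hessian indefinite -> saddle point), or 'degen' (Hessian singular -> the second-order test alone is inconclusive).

Compute the Hessian H = grad^2 f:
  H = [[5, -2], [-2, 7]]
Verify stationarity: grad f(x*) = H x* + g = (0, 0).
Eigenvalues of H: 3.7639, 8.2361.
Both eigenvalues > 0, so H is positive definite -> x* is a strict local min.

min


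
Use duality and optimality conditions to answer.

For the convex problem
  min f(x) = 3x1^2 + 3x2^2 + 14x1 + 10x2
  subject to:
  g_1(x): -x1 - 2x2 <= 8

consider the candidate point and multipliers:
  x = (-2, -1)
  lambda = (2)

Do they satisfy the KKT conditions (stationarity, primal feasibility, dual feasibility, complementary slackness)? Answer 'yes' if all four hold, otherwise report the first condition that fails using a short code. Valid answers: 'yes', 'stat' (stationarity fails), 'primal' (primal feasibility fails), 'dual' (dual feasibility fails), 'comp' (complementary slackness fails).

Gradient of f: grad f(x) = Q x + c = (2, 4)
Constraint values g_i(x) = a_i^T x - b_i:
  g_1((-2, -1)) = -4
Stationarity residual: grad f(x) + sum_i lambda_i a_i = (0, 0)
  -> stationarity OK
Primal feasibility (all g_i <= 0): OK
Dual feasibility (all lambda_i >= 0): OK
Complementary slackness (lambda_i * g_i(x) = 0 for all i): FAILS

Verdict: the first failing condition is complementary_slackness -> comp.

comp


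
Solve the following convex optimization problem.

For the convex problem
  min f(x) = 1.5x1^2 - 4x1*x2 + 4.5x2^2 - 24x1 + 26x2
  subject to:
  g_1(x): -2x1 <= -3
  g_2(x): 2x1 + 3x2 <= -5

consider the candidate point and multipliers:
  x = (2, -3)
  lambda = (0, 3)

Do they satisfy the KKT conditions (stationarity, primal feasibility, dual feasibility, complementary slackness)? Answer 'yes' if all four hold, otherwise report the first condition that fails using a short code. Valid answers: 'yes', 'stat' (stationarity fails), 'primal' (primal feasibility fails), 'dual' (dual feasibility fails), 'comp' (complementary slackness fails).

Gradient of f: grad f(x) = Q x + c = (-6, -9)
Constraint values g_i(x) = a_i^T x - b_i:
  g_1((2, -3)) = -1
  g_2((2, -3)) = 0
Stationarity residual: grad f(x) + sum_i lambda_i a_i = (0, 0)
  -> stationarity OK
Primal feasibility (all g_i <= 0): OK
Dual feasibility (all lambda_i >= 0): OK
Complementary slackness (lambda_i * g_i(x) = 0 for all i): OK

Verdict: yes, KKT holds.

yes


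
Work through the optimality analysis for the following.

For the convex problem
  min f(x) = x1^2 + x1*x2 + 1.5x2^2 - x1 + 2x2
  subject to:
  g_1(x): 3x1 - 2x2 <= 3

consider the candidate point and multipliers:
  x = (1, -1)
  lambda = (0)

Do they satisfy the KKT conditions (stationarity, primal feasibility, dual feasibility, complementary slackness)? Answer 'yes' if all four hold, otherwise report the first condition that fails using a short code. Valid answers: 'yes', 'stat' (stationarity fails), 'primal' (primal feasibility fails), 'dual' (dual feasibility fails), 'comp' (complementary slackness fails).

Gradient of f: grad f(x) = Q x + c = (0, 0)
Constraint values g_i(x) = a_i^T x - b_i:
  g_1((1, -1)) = 2
Stationarity residual: grad f(x) + sum_i lambda_i a_i = (0, 0)
  -> stationarity OK
Primal feasibility (all g_i <= 0): FAILS
Dual feasibility (all lambda_i >= 0): OK
Complementary slackness (lambda_i * g_i(x) = 0 for all i): OK

Verdict: the first failing condition is primal_feasibility -> primal.

primal


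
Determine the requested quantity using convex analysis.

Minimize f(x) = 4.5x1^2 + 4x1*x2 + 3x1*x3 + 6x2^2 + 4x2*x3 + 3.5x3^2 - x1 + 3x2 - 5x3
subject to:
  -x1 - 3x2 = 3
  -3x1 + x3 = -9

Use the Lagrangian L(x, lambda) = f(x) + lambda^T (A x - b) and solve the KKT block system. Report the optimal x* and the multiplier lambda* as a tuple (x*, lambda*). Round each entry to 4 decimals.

Form the Lagrangian:
  L(x, lambda) = (1/2) x^T Q x + c^T x + lambda^T (A x - b)
Stationarity (grad_x L = 0): Q x + c + A^T lambda = 0.
Primal feasibility: A x = b.

This gives the KKT block system:
  [ Q   A^T ] [ x     ]   [-c ]
  [ A    0  ] [ lambda ] = [ b ]

Solving the linear system:
  x*      = (2.8884, -1.9628, -0.3347)
  lambda* = (-3.4463, 6.5289)
  f(x*)   = 30.9979

x* = (2.8884, -1.9628, -0.3347), lambda* = (-3.4463, 6.5289)


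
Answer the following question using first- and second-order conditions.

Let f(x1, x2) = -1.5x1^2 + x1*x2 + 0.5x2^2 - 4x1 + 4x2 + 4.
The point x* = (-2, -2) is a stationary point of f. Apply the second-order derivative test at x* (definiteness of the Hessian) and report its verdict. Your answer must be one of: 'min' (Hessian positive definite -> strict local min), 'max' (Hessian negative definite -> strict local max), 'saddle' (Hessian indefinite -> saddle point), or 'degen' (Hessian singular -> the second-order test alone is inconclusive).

Compute the Hessian H = grad^2 f:
  H = [[-3, 1], [1, 1]]
Verify stationarity: grad f(x*) = H x* + g = (0, 0).
Eigenvalues of H: -3.2361, 1.2361.
Eigenvalues have mixed signs, so H is indefinite -> x* is a saddle point.

saddle


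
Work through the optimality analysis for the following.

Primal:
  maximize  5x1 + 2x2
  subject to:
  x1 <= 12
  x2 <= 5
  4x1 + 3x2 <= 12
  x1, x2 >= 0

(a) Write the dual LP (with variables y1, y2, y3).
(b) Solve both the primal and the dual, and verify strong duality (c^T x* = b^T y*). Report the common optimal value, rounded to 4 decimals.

The standard primal-dual pair for 'max c^T x s.t. A x <= b, x >= 0' is:
  Dual:  min b^T y  s.t.  A^T y >= c,  y >= 0.

So the dual LP is:
  minimize  12y1 + 5y2 + 12y3
  subject to:
    y1 + 4y3 >= 5
    y2 + 3y3 >= 2
    y1, y2, y3 >= 0

Solving the primal: x* = (3, 0).
  primal value c^T x* = 15.
Solving the dual: y* = (0, 0, 1.25).
  dual value b^T y* = 15.
Strong duality: c^T x* = b^T y*. Confirmed.

15


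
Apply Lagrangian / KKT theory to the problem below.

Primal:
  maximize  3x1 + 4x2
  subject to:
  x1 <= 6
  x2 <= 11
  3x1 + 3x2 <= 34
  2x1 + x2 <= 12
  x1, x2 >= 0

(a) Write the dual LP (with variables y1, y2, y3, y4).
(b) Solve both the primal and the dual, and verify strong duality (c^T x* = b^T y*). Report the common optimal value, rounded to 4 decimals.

The standard primal-dual pair for 'max c^T x s.t. A x <= b, x >= 0' is:
  Dual:  min b^T y  s.t.  A^T y >= c,  y >= 0.

So the dual LP is:
  minimize  6y1 + 11y2 + 34y3 + 12y4
  subject to:
    y1 + 3y3 + 2y4 >= 3
    y2 + 3y3 + y4 >= 4
    y1, y2, y3, y4 >= 0

Solving the primal: x* = (0.3333, 11).
  primal value c^T x* = 45.
Solving the dual: y* = (0, 1, 1, 0).
  dual value b^T y* = 45.
Strong duality: c^T x* = b^T y*. Confirmed.

45


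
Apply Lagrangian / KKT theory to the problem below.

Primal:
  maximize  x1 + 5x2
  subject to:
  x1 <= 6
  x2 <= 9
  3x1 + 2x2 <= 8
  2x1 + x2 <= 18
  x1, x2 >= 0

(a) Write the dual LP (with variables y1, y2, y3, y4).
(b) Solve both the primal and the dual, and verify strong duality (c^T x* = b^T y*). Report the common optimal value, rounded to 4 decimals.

The standard primal-dual pair for 'max c^T x s.t. A x <= b, x >= 0' is:
  Dual:  min b^T y  s.t.  A^T y >= c,  y >= 0.

So the dual LP is:
  minimize  6y1 + 9y2 + 8y3 + 18y4
  subject to:
    y1 + 3y3 + 2y4 >= 1
    y2 + 2y3 + y4 >= 5
    y1, y2, y3, y4 >= 0

Solving the primal: x* = (0, 4).
  primal value c^T x* = 20.
Solving the dual: y* = (0, 0, 2.5, 0).
  dual value b^T y* = 20.
Strong duality: c^T x* = b^T y*. Confirmed.

20


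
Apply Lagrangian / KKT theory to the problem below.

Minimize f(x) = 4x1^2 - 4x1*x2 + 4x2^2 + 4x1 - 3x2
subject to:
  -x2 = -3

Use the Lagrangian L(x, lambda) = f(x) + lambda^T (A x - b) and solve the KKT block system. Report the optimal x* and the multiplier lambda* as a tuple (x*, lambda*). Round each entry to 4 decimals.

Form the Lagrangian:
  L(x, lambda) = (1/2) x^T Q x + c^T x + lambda^T (A x - b)
Stationarity (grad_x L = 0): Q x + c + A^T lambda = 0.
Primal feasibility: A x = b.

This gives the KKT block system:
  [ Q   A^T ] [ x     ]   [-c ]
  [ A    0  ] [ lambda ] = [ b ]

Solving the linear system:
  x*      = (1, 3)
  lambda* = (17)
  f(x*)   = 23

x* = (1, 3), lambda* = (17)


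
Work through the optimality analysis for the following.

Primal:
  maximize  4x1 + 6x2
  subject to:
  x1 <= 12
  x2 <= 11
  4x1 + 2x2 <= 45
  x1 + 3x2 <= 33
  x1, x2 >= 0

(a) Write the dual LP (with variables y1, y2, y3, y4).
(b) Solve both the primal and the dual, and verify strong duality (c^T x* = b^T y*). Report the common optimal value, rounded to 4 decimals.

The standard primal-dual pair for 'max c^T x s.t. A x <= b, x >= 0' is:
  Dual:  min b^T y  s.t.  A^T y >= c,  y >= 0.

So the dual LP is:
  minimize  12y1 + 11y2 + 45y3 + 33y4
  subject to:
    y1 + 4y3 + y4 >= 4
    y2 + 2y3 + 3y4 >= 6
    y1, y2, y3, y4 >= 0

Solving the primal: x* = (6.9, 8.7).
  primal value c^T x* = 79.8.
Solving the dual: y* = (0, 0, 0.6, 1.6).
  dual value b^T y* = 79.8.
Strong duality: c^T x* = b^T y*. Confirmed.

79.8


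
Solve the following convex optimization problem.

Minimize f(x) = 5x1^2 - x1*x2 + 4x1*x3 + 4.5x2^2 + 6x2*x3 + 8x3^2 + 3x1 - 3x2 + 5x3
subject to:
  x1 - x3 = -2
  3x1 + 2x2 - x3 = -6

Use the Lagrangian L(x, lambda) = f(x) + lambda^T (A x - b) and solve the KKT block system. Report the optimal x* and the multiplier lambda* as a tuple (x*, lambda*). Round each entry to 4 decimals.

Form the Lagrangian:
  L(x, lambda) = (1/2) x^T Q x + c^T x + lambda^T (A x - b)
Stationarity (grad_x L = 0): Q x + c + A^T lambda = 0.
Primal feasibility: A x = b.

This gives the KKT block system:
  [ Q   A^T ] [ x     ]   [-c ]
  [ A    0  ] [ lambda ] = [ b ]

Solving the linear system:
  x*      = (-1.4242, -0.5758, 0.5758)
  lambda* = (3.4091, 1.6515)
  f(x*)   = 8.5303

x* = (-1.4242, -0.5758, 0.5758), lambda* = (3.4091, 1.6515)


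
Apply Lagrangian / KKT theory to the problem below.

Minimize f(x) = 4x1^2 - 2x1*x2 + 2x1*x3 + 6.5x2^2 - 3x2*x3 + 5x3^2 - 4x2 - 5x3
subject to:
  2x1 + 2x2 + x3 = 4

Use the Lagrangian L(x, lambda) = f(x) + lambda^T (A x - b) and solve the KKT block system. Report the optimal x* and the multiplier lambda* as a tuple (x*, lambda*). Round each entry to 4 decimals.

Form the Lagrangian:
  L(x, lambda) = (1/2) x^T Q x + c^T x + lambda^T (A x - b)
Stationarity (grad_x L = 0): Q x + c + A^T lambda = 0.
Primal feasibility: A x = b.

This gives the KKT block system:
  [ Q   A^T ] [ x     ]   [-c ]
  [ A    0  ] [ lambda ] = [ b ]

Solving the linear system:
  x*      = (0.59, 0.96, 0.9)
  lambda* = (-2.3)
  f(x*)   = 0.43

x* = (0.59, 0.96, 0.9), lambda* = (-2.3)


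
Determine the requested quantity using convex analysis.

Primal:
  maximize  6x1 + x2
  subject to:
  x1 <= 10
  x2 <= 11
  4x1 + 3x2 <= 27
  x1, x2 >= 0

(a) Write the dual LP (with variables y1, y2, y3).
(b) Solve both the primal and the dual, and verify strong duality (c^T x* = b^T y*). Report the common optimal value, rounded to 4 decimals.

The standard primal-dual pair for 'max c^T x s.t. A x <= b, x >= 0' is:
  Dual:  min b^T y  s.t.  A^T y >= c,  y >= 0.

So the dual LP is:
  minimize  10y1 + 11y2 + 27y3
  subject to:
    y1 + 4y3 >= 6
    y2 + 3y3 >= 1
    y1, y2, y3 >= 0

Solving the primal: x* = (6.75, 0).
  primal value c^T x* = 40.5.
Solving the dual: y* = (0, 0, 1.5).
  dual value b^T y* = 40.5.
Strong duality: c^T x* = b^T y*. Confirmed.

40.5


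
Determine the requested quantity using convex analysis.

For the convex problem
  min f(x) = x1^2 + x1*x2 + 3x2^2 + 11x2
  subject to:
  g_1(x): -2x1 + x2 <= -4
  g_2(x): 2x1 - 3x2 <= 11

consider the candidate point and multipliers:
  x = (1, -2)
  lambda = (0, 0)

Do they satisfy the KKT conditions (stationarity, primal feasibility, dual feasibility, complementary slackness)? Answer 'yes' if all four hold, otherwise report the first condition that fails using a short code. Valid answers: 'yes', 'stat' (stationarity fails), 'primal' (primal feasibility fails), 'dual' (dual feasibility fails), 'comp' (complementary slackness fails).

Gradient of f: grad f(x) = Q x + c = (0, 0)
Constraint values g_i(x) = a_i^T x - b_i:
  g_1((1, -2)) = 0
  g_2((1, -2)) = -3
Stationarity residual: grad f(x) + sum_i lambda_i a_i = (0, 0)
  -> stationarity OK
Primal feasibility (all g_i <= 0): OK
Dual feasibility (all lambda_i >= 0): OK
Complementary slackness (lambda_i * g_i(x) = 0 for all i): OK

Verdict: yes, KKT holds.

yes


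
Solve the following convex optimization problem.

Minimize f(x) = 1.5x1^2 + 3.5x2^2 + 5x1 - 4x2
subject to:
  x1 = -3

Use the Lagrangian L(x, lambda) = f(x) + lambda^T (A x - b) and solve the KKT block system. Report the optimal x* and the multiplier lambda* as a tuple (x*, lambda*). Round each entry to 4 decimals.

Form the Lagrangian:
  L(x, lambda) = (1/2) x^T Q x + c^T x + lambda^T (A x - b)
Stationarity (grad_x L = 0): Q x + c + A^T lambda = 0.
Primal feasibility: A x = b.

This gives the KKT block system:
  [ Q   A^T ] [ x     ]   [-c ]
  [ A    0  ] [ lambda ] = [ b ]

Solving the linear system:
  x*      = (-3, 0.5714)
  lambda* = (4)
  f(x*)   = -2.6429

x* = (-3, 0.5714), lambda* = (4)


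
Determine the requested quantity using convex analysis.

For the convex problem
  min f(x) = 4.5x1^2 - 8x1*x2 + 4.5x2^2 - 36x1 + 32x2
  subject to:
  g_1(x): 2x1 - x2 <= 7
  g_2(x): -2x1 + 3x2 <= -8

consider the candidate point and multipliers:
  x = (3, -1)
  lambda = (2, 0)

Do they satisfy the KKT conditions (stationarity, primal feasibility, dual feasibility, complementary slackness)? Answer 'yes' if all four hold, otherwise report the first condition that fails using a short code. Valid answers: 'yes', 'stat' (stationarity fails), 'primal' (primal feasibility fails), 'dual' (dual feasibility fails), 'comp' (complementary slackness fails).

Gradient of f: grad f(x) = Q x + c = (-1, -1)
Constraint values g_i(x) = a_i^T x - b_i:
  g_1((3, -1)) = 0
  g_2((3, -1)) = -1
Stationarity residual: grad f(x) + sum_i lambda_i a_i = (3, -3)
  -> stationarity FAILS
Primal feasibility (all g_i <= 0): OK
Dual feasibility (all lambda_i >= 0): OK
Complementary slackness (lambda_i * g_i(x) = 0 for all i): OK

Verdict: the first failing condition is stationarity -> stat.

stat


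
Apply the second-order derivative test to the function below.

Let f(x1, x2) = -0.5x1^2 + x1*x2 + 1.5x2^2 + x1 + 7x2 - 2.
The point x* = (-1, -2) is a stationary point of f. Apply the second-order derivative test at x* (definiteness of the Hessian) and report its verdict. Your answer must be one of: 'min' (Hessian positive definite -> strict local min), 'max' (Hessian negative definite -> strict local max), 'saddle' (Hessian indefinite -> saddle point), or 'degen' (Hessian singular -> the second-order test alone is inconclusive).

Compute the Hessian H = grad^2 f:
  H = [[-1, 1], [1, 3]]
Verify stationarity: grad f(x*) = H x* + g = (0, 0).
Eigenvalues of H: -1.2361, 3.2361.
Eigenvalues have mixed signs, so H is indefinite -> x* is a saddle point.

saddle


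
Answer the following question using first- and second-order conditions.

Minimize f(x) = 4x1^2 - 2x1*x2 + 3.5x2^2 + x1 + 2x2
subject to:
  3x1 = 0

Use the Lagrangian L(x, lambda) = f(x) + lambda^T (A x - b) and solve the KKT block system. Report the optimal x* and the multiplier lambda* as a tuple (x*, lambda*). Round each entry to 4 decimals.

Form the Lagrangian:
  L(x, lambda) = (1/2) x^T Q x + c^T x + lambda^T (A x - b)
Stationarity (grad_x L = 0): Q x + c + A^T lambda = 0.
Primal feasibility: A x = b.

This gives the KKT block system:
  [ Q   A^T ] [ x     ]   [-c ]
  [ A    0  ] [ lambda ] = [ b ]

Solving the linear system:
  x*      = (0, -0.2857)
  lambda* = (-0.5238)
  f(x*)   = -0.2857

x* = (0, -0.2857), lambda* = (-0.5238)


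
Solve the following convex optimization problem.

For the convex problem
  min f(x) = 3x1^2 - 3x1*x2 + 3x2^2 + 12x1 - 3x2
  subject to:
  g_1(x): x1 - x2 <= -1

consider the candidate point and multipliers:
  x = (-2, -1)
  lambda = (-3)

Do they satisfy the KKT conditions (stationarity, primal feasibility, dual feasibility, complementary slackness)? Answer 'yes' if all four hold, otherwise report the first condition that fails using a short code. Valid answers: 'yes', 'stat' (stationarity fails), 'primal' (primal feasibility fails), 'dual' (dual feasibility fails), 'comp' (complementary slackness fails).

Gradient of f: grad f(x) = Q x + c = (3, -3)
Constraint values g_i(x) = a_i^T x - b_i:
  g_1((-2, -1)) = 0
Stationarity residual: grad f(x) + sum_i lambda_i a_i = (0, 0)
  -> stationarity OK
Primal feasibility (all g_i <= 0): OK
Dual feasibility (all lambda_i >= 0): FAILS
Complementary slackness (lambda_i * g_i(x) = 0 for all i): OK

Verdict: the first failing condition is dual_feasibility -> dual.

dual


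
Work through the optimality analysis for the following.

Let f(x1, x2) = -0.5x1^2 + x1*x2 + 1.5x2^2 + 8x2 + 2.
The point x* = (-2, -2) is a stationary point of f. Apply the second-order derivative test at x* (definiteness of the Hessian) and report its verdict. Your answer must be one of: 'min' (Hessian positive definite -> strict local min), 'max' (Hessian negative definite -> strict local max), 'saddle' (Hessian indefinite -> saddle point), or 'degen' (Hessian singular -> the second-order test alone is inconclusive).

Compute the Hessian H = grad^2 f:
  H = [[-1, 1], [1, 3]]
Verify stationarity: grad f(x*) = H x* + g = (0, 0).
Eigenvalues of H: -1.2361, 3.2361.
Eigenvalues have mixed signs, so H is indefinite -> x* is a saddle point.

saddle


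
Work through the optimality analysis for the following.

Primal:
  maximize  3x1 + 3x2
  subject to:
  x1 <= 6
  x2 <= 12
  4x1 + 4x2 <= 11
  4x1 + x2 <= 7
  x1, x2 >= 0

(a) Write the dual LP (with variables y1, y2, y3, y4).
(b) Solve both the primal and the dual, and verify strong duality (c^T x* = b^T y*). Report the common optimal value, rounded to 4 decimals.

The standard primal-dual pair for 'max c^T x s.t. A x <= b, x >= 0' is:
  Dual:  min b^T y  s.t.  A^T y >= c,  y >= 0.

So the dual LP is:
  minimize  6y1 + 12y2 + 11y3 + 7y4
  subject to:
    y1 + 4y3 + 4y4 >= 3
    y2 + 4y3 + y4 >= 3
    y1, y2, y3, y4 >= 0

Solving the primal: x* = (1.4167, 1.3333).
  primal value c^T x* = 8.25.
Solving the dual: y* = (0, 0, 0.75, 0).
  dual value b^T y* = 8.25.
Strong duality: c^T x* = b^T y*. Confirmed.

8.25


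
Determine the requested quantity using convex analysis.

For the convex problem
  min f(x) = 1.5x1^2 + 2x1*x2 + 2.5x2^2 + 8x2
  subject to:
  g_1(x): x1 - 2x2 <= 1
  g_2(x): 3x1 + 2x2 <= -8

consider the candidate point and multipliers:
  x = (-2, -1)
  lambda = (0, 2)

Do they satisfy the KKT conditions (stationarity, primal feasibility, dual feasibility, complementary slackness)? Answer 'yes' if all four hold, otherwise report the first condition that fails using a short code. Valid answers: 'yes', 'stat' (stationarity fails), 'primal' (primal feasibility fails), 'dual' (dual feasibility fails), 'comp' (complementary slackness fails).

Gradient of f: grad f(x) = Q x + c = (-8, -1)
Constraint values g_i(x) = a_i^T x - b_i:
  g_1((-2, -1)) = -1
  g_2((-2, -1)) = 0
Stationarity residual: grad f(x) + sum_i lambda_i a_i = (-2, 3)
  -> stationarity FAILS
Primal feasibility (all g_i <= 0): OK
Dual feasibility (all lambda_i >= 0): OK
Complementary slackness (lambda_i * g_i(x) = 0 for all i): OK

Verdict: the first failing condition is stationarity -> stat.

stat


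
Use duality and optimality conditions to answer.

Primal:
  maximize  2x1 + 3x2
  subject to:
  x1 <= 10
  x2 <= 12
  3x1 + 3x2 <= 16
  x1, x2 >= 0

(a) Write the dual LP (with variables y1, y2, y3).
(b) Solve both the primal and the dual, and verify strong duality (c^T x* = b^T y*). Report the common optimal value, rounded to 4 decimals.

The standard primal-dual pair for 'max c^T x s.t. A x <= b, x >= 0' is:
  Dual:  min b^T y  s.t.  A^T y >= c,  y >= 0.

So the dual LP is:
  minimize  10y1 + 12y2 + 16y3
  subject to:
    y1 + 3y3 >= 2
    y2 + 3y3 >= 3
    y1, y2, y3 >= 0

Solving the primal: x* = (0, 5.3333).
  primal value c^T x* = 16.
Solving the dual: y* = (0, 0, 1).
  dual value b^T y* = 16.
Strong duality: c^T x* = b^T y*. Confirmed.

16


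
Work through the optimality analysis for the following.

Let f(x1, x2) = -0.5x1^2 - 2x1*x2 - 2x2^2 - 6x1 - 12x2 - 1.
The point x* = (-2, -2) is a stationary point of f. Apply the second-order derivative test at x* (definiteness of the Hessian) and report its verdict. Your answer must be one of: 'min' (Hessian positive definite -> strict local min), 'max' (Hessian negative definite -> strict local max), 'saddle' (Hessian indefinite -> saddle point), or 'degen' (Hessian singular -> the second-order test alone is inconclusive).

Compute the Hessian H = grad^2 f:
  H = [[-1, -2], [-2, -4]]
Verify stationarity: grad f(x*) = H x* + g = (0, 0).
Eigenvalues of H: -5, 0.
H has a zero eigenvalue (singular; negative semidefinite but not definite), so H is neither positive definite, negative definite, nor indefinite. The second-order test alone is inconclusive -> degen.
(Indeed, f is constant along the null direction of H through x*, so x* is not a strict local extremum.)

degen


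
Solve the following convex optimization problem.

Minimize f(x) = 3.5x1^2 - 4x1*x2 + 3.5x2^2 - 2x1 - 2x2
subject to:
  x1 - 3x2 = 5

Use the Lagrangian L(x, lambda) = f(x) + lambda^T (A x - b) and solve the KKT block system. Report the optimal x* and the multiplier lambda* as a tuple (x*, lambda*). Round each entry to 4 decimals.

Form the Lagrangian:
  L(x, lambda) = (1/2) x^T Q x + c^T x + lambda^T (A x - b)
Stationarity (grad_x L = 0): Q x + c + A^T lambda = 0.
Primal feasibility: A x = b.

This gives the KKT block system:
  [ Q   A^T ] [ x     ]   [-c ]
  [ A    0  ] [ lambda ] = [ b ]

Solving the linear system:
  x*      = (-0.0217, -1.6739)
  lambda* = (-4.5435)
  f(x*)   = 13.0543

x* = (-0.0217, -1.6739), lambda* = (-4.5435)


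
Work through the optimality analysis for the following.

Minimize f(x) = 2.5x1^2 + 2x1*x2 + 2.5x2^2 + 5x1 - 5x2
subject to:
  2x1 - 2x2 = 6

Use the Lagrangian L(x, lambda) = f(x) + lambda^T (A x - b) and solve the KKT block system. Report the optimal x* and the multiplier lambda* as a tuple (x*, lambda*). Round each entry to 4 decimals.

Form the Lagrangian:
  L(x, lambda) = (1/2) x^T Q x + c^T x + lambda^T (A x - b)
Stationarity (grad_x L = 0): Q x + c + A^T lambda = 0.
Primal feasibility: A x = b.

This gives the KKT block system:
  [ Q   A^T ] [ x     ]   [-c ]
  [ A    0  ] [ lambda ] = [ b ]

Solving the linear system:
  x*      = (1.5, -1.5)
  lambda* = (-4.75)
  f(x*)   = 21.75

x* = (1.5, -1.5), lambda* = (-4.75)


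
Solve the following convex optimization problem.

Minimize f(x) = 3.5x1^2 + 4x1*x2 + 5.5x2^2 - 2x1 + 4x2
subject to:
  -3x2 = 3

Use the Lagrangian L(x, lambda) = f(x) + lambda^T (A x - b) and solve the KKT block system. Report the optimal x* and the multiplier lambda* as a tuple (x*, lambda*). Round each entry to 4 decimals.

Form the Lagrangian:
  L(x, lambda) = (1/2) x^T Q x + c^T x + lambda^T (A x - b)
Stationarity (grad_x L = 0): Q x + c + A^T lambda = 0.
Primal feasibility: A x = b.

This gives the KKT block system:
  [ Q   A^T ] [ x     ]   [-c ]
  [ A    0  ] [ lambda ] = [ b ]

Solving the linear system:
  x*      = (0.8571, -1)
  lambda* = (-1.1905)
  f(x*)   = -1.0714

x* = (0.8571, -1), lambda* = (-1.1905)


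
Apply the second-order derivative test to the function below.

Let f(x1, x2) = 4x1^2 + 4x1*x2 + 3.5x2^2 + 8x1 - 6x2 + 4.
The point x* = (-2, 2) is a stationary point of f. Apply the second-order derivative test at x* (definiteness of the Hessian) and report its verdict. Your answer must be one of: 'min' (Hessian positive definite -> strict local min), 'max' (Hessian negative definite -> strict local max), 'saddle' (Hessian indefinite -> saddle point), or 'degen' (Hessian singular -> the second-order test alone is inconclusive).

Compute the Hessian H = grad^2 f:
  H = [[8, 4], [4, 7]]
Verify stationarity: grad f(x*) = H x* + g = (0, 0).
Eigenvalues of H: 3.4689, 11.5311.
Both eigenvalues > 0, so H is positive definite -> x* is a strict local min.

min


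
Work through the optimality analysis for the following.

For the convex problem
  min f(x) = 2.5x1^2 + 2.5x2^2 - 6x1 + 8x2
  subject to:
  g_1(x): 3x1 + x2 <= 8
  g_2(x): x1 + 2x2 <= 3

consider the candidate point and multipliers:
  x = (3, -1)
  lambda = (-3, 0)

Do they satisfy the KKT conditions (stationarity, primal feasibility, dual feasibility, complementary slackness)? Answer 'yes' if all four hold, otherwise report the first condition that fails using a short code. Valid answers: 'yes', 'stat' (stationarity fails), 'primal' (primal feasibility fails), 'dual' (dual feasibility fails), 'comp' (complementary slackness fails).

Gradient of f: grad f(x) = Q x + c = (9, 3)
Constraint values g_i(x) = a_i^T x - b_i:
  g_1((3, -1)) = 0
  g_2((3, -1)) = -2
Stationarity residual: grad f(x) + sum_i lambda_i a_i = (0, 0)
  -> stationarity OK
Primal feasibility (all g_i <= 0): OK
Dual feasibility (all lambda_i >= 0): FAILS
Complementary slackness (lambda_i * g_i(x) = 0 for all i): OK

Verdict: the first failing condition is dual_feasibility -> dual.

dual


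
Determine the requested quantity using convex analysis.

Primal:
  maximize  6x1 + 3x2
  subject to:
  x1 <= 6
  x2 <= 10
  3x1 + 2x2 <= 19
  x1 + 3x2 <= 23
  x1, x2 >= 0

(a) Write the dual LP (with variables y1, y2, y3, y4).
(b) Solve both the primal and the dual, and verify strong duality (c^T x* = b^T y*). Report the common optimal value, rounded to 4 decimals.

The standard primal-dual pair for 'max c^T x s.t. A x <= b, x >= 0' is:
  Dual:  min b^T y  s.t.  A^T y >= c,  y >= 0.

So the dual LP is:
  minimize  6y1 + 10y2 + 19y3 + 23y4
  subject to:
    y1 + 3y3 + y4 >= 6
    y2 + 2y3 + 3y4 >= 3
    y1, y2, y3, y4 >= 0

Solving the primal: x* = (6, 0.5).
  primal value c^T x* = 37.5.
Solving the dual: y* = (1.5, 0, 1.5, 0).
  dual value b^T y* = 37.5.
Strong duality: c^T x* = b^T y*. Confirmed.

37.5


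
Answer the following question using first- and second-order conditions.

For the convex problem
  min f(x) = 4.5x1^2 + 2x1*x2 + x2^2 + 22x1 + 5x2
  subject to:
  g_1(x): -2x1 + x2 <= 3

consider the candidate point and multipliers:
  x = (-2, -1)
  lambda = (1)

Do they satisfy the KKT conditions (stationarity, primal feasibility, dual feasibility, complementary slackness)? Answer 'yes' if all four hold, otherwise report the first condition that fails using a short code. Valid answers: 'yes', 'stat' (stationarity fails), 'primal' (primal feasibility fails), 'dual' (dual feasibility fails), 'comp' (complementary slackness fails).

Gradient of f: grad f(x) = Q x + c = (2, -1)
Constraint values g_i(x) = a_i^T x - b_i:
  g_1((-2, -1)) = 0
Stationarity residual: grad f(x) + sum_i lambda_i a_i = (0, 0)
  -> stationarity OK
Primal feasibility (all g_i <= 0): OK
Dual feasibility (all lambda_i >= 0): OK
Complementary slackness (lambda_i * g_i(x) = 0 for all i): OK

Verdict: yes, KKT holds.

yes


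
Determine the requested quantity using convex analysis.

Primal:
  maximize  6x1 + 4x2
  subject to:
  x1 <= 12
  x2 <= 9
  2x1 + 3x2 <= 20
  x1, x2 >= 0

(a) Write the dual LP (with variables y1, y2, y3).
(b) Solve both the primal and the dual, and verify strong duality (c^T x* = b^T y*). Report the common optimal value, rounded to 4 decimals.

The standard primal-dual pair for 'max c^T x s.t. A x <= b, x >= 0' is:
  Dual:  min b^T y  s.t.  A^T y >= c,  y >= 0.

So the dual LP is:
  minimize  12y1 + 9y2 + 20y3
  subject to:
    y1 + 2y3 >= 6
    y2 + 3y3 >= 4
    y1, y2, y3 >= 0

Solving the primal: x* = (10, 0).
  primal value c^T x* = 60.
Solving the dual: y* = (0, 0, 3).
  dual value b^T y* = 60.
Strong duality: c^T x* = b^T y*. Confirmed.

60


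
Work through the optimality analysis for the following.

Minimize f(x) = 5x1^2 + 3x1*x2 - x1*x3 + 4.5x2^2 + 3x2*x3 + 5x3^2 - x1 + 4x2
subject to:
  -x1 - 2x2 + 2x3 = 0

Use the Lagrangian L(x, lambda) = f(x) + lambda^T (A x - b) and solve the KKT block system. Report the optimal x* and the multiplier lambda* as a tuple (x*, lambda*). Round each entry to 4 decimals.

Form the Lagrangian:
  L(x, lambda) = (1/2) x^T Q x + c^T x + lambda^T (A x - b)
Stationarity (grad_x L = 0): Q x + c + A^T lambda = 0.
Primal feasibility: A x = b.

This gives the KKT block system:
  [ Q   A^T ] [ x     ]   [-c ]
  [ A    0  ] [ lambda ] = [ b ]

Solving the linear system:
  x*      = (0.2741, -0.2532, -0.1161)
  lambda* = (1.0976)
  f(x*)   = -0.6434

x* = (0.2741, -0.2532, -0.1161), lambda* = (1.0976)


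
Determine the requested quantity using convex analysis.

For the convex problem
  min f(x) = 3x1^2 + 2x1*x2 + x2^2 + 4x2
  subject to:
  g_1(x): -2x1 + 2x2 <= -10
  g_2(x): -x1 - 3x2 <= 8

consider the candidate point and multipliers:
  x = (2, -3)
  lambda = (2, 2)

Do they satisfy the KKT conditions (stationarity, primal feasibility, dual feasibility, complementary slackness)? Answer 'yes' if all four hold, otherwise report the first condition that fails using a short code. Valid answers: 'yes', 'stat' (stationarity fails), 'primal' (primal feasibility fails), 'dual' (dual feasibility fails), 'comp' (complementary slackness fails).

Gradient of f: grad f(x) = Q x + c = (6, 2)
Constraint values g_i(x) = a_i^T x - b_i:
  g_1((2, -3)) = 0
  g_2((2, -3)) = -1
Stationarity residual: grad f(x) + sum_i lambda_i a_i = (0, 0)
  -> stationarity OK
Primal feasibility (all g_i <= 0): OK
Dual feasibility (all lambda_i >= 0): OK
Complementary slackness (lambda_i * g_i(x) = 0 for all i): FAILS

Verdict: the first failing condition is complementary_slackness -> comp.

comp


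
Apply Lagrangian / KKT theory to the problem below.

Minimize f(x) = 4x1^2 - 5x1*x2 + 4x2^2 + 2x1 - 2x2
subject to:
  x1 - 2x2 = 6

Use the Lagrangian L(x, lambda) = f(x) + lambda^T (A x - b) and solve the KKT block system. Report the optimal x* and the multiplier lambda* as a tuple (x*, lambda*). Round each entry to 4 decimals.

Form the Lagrangian:
  L(x, lambda) = (1/2) x^T Q x + c^T x + lambda^T (A x - b)
Stationarity (grad_x L = 0): Q x + c + A^T lambda = 0.
Primal feasibility: A x = b.

This gives the KKT block system:
  [ Q   A^T ] [ x     ]   [-c ]
  [ A    0  ] [ lambda ] = [ b ]

Solving the linear system:
  x*      = (-0.8, -3.4)
  lambda* = (-12.6)
  f(x*)   = 40.4

x* = (-0.8, -3.4), lambda* = (-12.6)


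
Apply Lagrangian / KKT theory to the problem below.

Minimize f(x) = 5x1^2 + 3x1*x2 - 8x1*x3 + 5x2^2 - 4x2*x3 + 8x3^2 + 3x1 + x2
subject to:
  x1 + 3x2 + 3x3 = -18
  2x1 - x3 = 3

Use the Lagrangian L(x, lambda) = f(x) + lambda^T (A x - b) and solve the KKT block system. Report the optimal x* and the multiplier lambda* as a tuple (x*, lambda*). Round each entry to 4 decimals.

Form the Lagrangian:
  L(x, lambda) = (1/2) x^T Q x + c^T x + lambda^T (A x - b)
Stationarity (grad_x L = 0): Q x + c + A^T lambda = 0.
Primal feasibility: A x = b.

This gives the KKT block system:
  [ Q   A^T ] [ x     ]   [-c ]
  [ A    0  ] [ lambda ] = [ b ]

Solving the linear system:
  x*      = (0.1197, -3.2792, -2.7607)
  lambda* = (6.7968, -11.6206)
  f(x*)   = 77.1424

x* = (0.1197, -3.2792, -2.7607), lambda* = (6.7968, -11.6206)
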